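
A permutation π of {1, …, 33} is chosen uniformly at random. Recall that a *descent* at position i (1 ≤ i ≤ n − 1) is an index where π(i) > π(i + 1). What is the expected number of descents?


Write X = Σ X_I over i = 1, …, 32, with X_I the indicator of one descent.
There are 32 indicators.
For each fixed i, the pair (π(i), π(i+1)) is a uniformly random ordered pair of distinct values from {1, …, 33}; by symmetry P[π(i) > π(i+1)] = 1/2.
By linearity: E[X] = 32 · (1/2) = (33 − 1) · (1/2) = 16 ≈ 16.0000.

E[X] = 16 = 16.0000.


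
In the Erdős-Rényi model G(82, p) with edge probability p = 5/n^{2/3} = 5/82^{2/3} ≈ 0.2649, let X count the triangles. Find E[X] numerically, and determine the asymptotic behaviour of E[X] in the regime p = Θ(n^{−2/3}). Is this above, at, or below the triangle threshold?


Number of potential triangles: C(82, 3) = 88560.
Each occurs with probability p³ ≈ (0.2649)³ ≈ 1.859012e-02.
By linearity: E[X] = C(82, 3)·p³ ≈ 88560 · 1.859012e-02 ≈ 1646.3415.
Since α = 2/3 < 1, p = c/n^{2/3} ≫ 1/n is above the triangle threshold p ~ 1/n. Asymptotically E[X] ~ (c³/6)·n^{3(1−α)} = (5³/6)·n^{1} → ∞; triangles are abundant w.h.p.

E[X] ≈ 1646.3415; in regime p = Θ(1/n^{2/3}) E[X] diverges (above the triangle threshold p ~ 1/n).


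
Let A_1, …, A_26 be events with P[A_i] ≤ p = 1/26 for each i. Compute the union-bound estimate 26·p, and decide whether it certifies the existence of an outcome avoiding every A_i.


Union bound: P[∪_{i=1}^{26} A_i] ≤ Σ_i P[A_i] ≤ 26·p = 26·(1/26) = 1.
Numerically: 1 ≈ 1.000000.
Is 1 < 1? NO.
Since the bound 1 is ≥ 1, the union bound is uninformative here; it does NOT by itself certify existence.

26·p = 1 ≈ 1.000000; existence NOT certified by the union bound.


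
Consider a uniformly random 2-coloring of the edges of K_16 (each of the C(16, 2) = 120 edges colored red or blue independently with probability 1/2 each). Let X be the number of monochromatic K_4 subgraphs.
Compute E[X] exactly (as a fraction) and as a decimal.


Let X = Σ_S X_S over the C(16, 4) = 1820 subsets S of size 4, where X_S = 1 if the K_4 on S is monochromatic.
For a fixed S, the K_4 on S has C(4, 2) = 6 edges. P[all 6 edges red] = (1/2)^6, and likewise for blue, so P[monochromatic] = 2·(1/2)^6 = 2^{1 − 6} = 1/32.
By linearity: E[X] = C(16, 4) · 2^{1 − 6} = 1820 · 1/32 = 455/8.
Numerically: E[X] ≈ 56.875000.

E[X] = C(16,4)·2^(1−C(4,2)) = 455/8 ≈ 56.875000.


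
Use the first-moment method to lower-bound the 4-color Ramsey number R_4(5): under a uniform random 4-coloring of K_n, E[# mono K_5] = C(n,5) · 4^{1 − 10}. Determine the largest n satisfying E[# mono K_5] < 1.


We need C(n, 5) · 4^{1 − 10} < 1, i.e. C(n, 5) < 4^{10 − 1} = 262144.
Check values of n near the boundary:
  n = 32: C(32, 5) = 201376; 201376 < 262144? YES
  n = 33: C(33, 5) = 237336; 237336 < 262144? YES
  n = 34: C(34, 5) = 278256; 278256 < 262144? NO
  n = 35: C(35, 5) = 324632; 324632 < 262144? NO
  n = 36: C(36, 5) = 376992; 376992 < 262144? NO
The largest n with C(n, 5) < 262144 is n = 33 (where E[X] = 29667/32768 ≈ 0.905365). Hence R_4(5) > 33, i.e. R_4(5) ≥ 34.

Largest n = 33; hence R_4(5) > 33.


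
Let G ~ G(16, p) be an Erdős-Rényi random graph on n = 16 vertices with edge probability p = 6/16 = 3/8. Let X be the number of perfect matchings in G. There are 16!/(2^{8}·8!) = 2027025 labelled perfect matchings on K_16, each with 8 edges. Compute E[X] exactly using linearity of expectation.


K_16 has 16!/(2^{8}·8!) = 2027025 labelled perfect matchings.
For each such perfect matching H, let X_H = 1 if all 8 edges of H are present in G. Then P[X_H = 1] = p^{8} = (3/8)^{8} = 6561/16777216.
Summing the indicators: E[X] = Σ_H E[X_H] = 2027025 · p^{8} = 2027025 · 6561/16777216 = 13299311025/16777216.
Numerically: E[X] ≈ 793.

E[X] = 2027025 · (3/8)^{8} = 13299311025/16777216 ≈ 793.


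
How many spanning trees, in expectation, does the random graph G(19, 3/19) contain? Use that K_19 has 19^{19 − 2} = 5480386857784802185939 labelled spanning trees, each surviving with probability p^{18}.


K_19 has 19^{19 − 2} = 5480386857784802185939 labelled spanning trees.
For each such spanning tree H, let X_H = 1 if all 18 edges of H are present in G. Then P[X_H = 1] = p^{18} = (3/19)^{18} = 387420489/104127350297911241532841.
By linearity of expectation: E[X] = Σ_H E[X_H] = 5480386857784802185939 · p^{18} = 5480386857784802185939 · 387420489/104127350297911241532841 = 387420489/19.
Numerically: E[X] ≈ 2.0391e+07.

E[X] = 5480386857784802185939 · (3/19)^{18} = 387420489/19 ≈ 2.0391e+07.


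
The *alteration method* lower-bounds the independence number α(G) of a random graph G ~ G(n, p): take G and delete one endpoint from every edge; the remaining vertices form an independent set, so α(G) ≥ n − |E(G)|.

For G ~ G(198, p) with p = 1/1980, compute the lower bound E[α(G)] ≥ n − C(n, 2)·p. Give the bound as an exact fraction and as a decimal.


E[|E(G)|] = C(198, 2)·p = 19503 · (1/1980) = 197/20.
E[α(G)] ≥ n − E[|E(G)|] = 198 − 197/20 = 3763/20.
Numerically: ≈ 188.15000.
(This is only a lower bound; the true E[α(G)] may be larger.)

E[α(G)] ≥ 3763/20 ≈ 188.15000.


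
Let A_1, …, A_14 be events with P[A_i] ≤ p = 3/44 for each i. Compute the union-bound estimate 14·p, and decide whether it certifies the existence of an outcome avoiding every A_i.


Union bound: P[∪_{i=1}^{14} A_i] ≤ Σ_i P[A_i] ≤ 14·p = 14·(3/44) = 21/22.
Numerically: 21/22 ≈ 0.95455.
Is 21/22 < 1? YES.
Since P[∪ A_i] ≤ 21/22 < 1, the complement has P[∩ A_i^c] ≥ 1 − 21/22 = 1/22 > 0, so some outcome avoids every A_i.

14·p = 21/22 ≈ 0.95455; existence CERTIFIED by the union bound.


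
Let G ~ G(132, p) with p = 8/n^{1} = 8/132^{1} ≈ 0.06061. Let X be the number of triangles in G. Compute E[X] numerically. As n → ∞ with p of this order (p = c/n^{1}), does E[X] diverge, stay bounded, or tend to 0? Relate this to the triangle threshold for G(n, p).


Number of potential triangles: C(132, 3) = 374660.
Each occurs with probability p³ ≈ (0.06061)³ ≈ 2.226118e-04.
By linearity: E[X] = C(132, 3)·p³ ≈ 374660 · 2.226118e-04 ≈ 83.4037.
Here α = 1, so p = 8/n is exactly at the triangle threshold p ~ 1/n. Asymptotically E[X] → c³/6 = 8³/6 = 256/3 ≈ 85.3333, a bounded constant. In this regime the triangle count is asymptotically Poisson(c³/6).

E[X] ≈ 83.4037; in regime p = Θ(1/n^{1}) E[X] stays bounded (at the triangle threshold p ~ 1/n).


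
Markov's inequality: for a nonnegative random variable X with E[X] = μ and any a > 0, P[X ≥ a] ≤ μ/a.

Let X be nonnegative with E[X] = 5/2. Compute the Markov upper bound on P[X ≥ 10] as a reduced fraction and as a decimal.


μ = E[X] = 5/2, a = 10.
Markov: P[X ≥ 10] ≤ μ/a = (5/2)/10 = 1/4.
Numerically: ≈ 0.25000.
(Since a = 10 > μ = 2.50000, the bound 1/4 is < 1 and informative.)

P[X ≥ 10] ≤ 1/4 ≈ 0.25000.


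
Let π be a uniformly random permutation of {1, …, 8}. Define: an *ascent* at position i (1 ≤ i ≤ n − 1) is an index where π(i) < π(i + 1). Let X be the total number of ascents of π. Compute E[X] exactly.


Write X = Σ X_I over i = 1, …, 7, with X_I the indicator of one ascent.
There are 7 indicators.
For each fixed i, the pair (π(i), π(i+1)) is a uniformly random ordered pair of distinct values from {1, …, 8}; by symmetry P[π(i) < π(i+1)] = 1/2.
By linearity: E[X] = 7 · (1/2) = (8 − 1) · (1/2) = 7/2 ≈ 3.500000.

E[X] = 7/2 = 3.500000.


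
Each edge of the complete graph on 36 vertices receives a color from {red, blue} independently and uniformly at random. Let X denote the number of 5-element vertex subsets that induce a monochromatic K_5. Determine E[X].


Let X = Σ_S X_S over the C(36, 5) = 376992 subsets S of size 5, where X_S = 1 if the K_5 on S is monochromatic.
For a fixed S, the K_5 on S has C(5, 2) = 10 edges. P[all 10 edges red] = (1/2)^10, and likewise for blue, so P[monochromatic] = 2·(1/2)^10 = 2^{1 − 10} = 1/512.
By linearity: E[X] = C(36, 5) · 2^{1 − 10} = 376992 · 1/512 = 11781/16.
Numerically: E[X] ≈ 736.3125.

E[X] = C(36,5)·2^(1−C(5,2)) = 11781/16 ≈ 736.3125.


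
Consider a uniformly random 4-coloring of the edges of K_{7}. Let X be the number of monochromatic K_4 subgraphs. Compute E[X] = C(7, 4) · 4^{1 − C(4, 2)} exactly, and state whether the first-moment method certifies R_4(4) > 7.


E[X] = C(7, 4) · 4^{1 − 6} = 35 · 4^{−5} = 35/1024.
As a reduced fraction: E[X] = 35/1024 ≈ 0.03418.
Is E[X] < 1? YES.
Since E[X] < 1, there exists a 4-coloring of K_{7} with no monochromatic K_4; hence R_4(4) > 7.

E[X] = 35/1024 ≈ 0.03418; E[X] < 1, so R_4(4) > 7.


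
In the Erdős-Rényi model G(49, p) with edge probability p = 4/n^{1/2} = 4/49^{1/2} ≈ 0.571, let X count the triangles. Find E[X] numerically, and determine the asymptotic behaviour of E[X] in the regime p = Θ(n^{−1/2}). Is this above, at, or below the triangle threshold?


Number of potential triangles: C(49, 3) = 18424.
Each occurs with probability p³ ≈ (0.571)³ ≈ 1.86589e-01.
By linearity: E[X] = C(49, 3)·p³ ≈ 18424 · 1.86589e-01 ≈ 3437.714.
Since α = 1/2 < 1, p = c/n^{1/2} ≫ 1/n is above the triangle threshold p ~ 1/n. Asymptotically E[X] ~ (c³/6)·n^{3(1−α)} = (4³/6)·n^{1.5} → ∞; triangles are abundant w.h.p.

E[X] ≈ 3437.714; in regime p = Θ(1/n^{1/2}) E[X] diverges (above the triangle threshold p ~ 1/n).


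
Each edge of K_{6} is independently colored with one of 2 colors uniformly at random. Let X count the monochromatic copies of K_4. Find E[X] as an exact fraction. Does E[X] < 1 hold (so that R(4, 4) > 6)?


E[X] = C(6, 4) · 2^{1 − 6} = 15 · 2^{−5} = 15/32.
As a reduced fraction: E[X] = 15/32 ≈ 0.469.
Is E[X] < 1? YES.
Since E[X] < 1, there exists a 2-coloring of K_{6} with no monochromatic K_4; hence R(4, 4) > 6.

E[X] = 15/32 ≈ 0.469; E[X] < 1, so R(4, 4) > 6.


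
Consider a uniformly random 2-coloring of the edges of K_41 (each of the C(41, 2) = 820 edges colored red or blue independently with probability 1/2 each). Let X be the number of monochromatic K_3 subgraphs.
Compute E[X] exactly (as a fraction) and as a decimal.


Let X = Σ_S X_S over the C(41, 3) = 10660 subsets S of size 3, where X_S = 1 if the K_3 on S is monochromatic.
For a fixed S, the K_3 on S has C(3, 2) = 3 edges. P[all 3 edges red] = (1/2)^3, and likewise for blue, so P[monochromatic] = 2·(1/2)^3 = 2^{1 − 3} = 1/4.
By linearity: E[X] = C(41, 3) · 2^{1 − 3} = 10660 · 1/4 = 2665.
Numerically: E[X] ≈ 2665.00000.

E[X] = C(41,3)·2^(1−C(3,2)) = 2665 ≈ 2665.00000.


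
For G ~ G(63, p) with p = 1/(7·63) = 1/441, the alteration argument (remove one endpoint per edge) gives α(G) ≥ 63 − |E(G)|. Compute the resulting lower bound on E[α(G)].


E[|E(G)|] = C(63, 2)·p = 1953 · (1/441) = 31/7.
E[α(G)] ≥ n − E[|E(G)|] = 63 − 31/7 = 410/7.
Numerically: ≈ 58.5714.
(This is only a lower bound; the true E[α(G)] may be larger.)

E[α(G)] ≥ 410/7 ≈ 58.5714.


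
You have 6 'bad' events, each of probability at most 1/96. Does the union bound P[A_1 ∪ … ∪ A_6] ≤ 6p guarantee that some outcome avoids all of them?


Union bound: P[∪_{i=1}^{6} A_i] ≤ Σ_i P[A_i] ≤ 6·p = 6·(1/96) = 1/16.
Numerically: 1/16 ≈ 0.0625000.
Is 1/16 < 1? YES.
Since P[∪ A_i] ≤ 1/16 < 1, the complement has P[∩ A_i^c] ≥ 1 − 1/16 = 15/16 > 0, so some outcome avoids every A_i.

6·p = 1/16 ≈ 0.0625000; existence CERTIFIED by the union bound.


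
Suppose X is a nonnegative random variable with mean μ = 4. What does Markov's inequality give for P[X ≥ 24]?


μ = E[X] = 4, a = 24.
Markov: P[X ≥ 24] ≤ μ/a = (4)/24 = 1/6.
Numerically: ≈ 0.1667.
(Since a = 24 > μ = 4.0000, the bound 1/6 is < 1 and informative.)

P[X ≥ 24] ≤ 1/6 ≈ 0.1667.


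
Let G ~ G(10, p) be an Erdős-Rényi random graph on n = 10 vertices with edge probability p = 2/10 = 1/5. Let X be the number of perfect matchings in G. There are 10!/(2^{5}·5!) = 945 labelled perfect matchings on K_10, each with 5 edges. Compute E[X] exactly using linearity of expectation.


K_10 has 10!/(2^{5}·5!) = 945 labelled perfect matchings.
For each such perfect matching H, let X_H = 1 if all 5 edges of H are present in G. Then P[X_H = 1] = p^{5} = (1/5)^{5} = 1/3125.
By linearity: E[X] = Σ_H E[X_H] = 945 · p^{5} = 945 · 1/3125 = 189/625.
Numerically: E[X] ≈ 0.3024.

E[X] = 945 · (1/5)^{5} = 189/625 ≈ 0.3024.


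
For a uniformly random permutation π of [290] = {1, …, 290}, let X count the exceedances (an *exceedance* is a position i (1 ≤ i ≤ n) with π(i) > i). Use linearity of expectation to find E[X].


Write X = Σ_{i=1}^{290} X_i, where X_i = 1_{π(i) > i}.
For each fixed i, π(i) is uniform over {1, …, 290} (marginal of a uniform permutation), so P[π(i) > i] = (n − i)/n. Summing: Σ_{i=1}^{290} (n − i)/n = (0 + 1 + … + 289)/290 = 290(290 − 1)/(2·290) = (290 − 1)/2.
Hence E[X] = Σ_{i=1}^{290} (290 − i)/290 = 289/2 ≈ 144.50000.

E[X] = 289/2 = 144.50000.


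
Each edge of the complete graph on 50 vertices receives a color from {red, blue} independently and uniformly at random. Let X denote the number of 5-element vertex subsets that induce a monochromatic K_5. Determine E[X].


Let X = Σ_S X_S over the C(50, 5) = 2118760 subsets S of size 5, where X_S = 1 if the K_5 on S is monochromatic.
For a fixed S, the K_5 on S has C(5, 2) = 10 edges. P[all 10 edges red] = (1/2)^10, and likewise for blue, so P[monochromatic] = 2·(1/2)^10 = 2^{1 − 10} = 1/512.
Summing: E[X] = C(50, 5) · 2^{1 − 10} = 2118760 · 1/512 = 264845/64.
Numerically: E[X] ≈ 4138.203.

E[X] = C(50,5)·2^(1−C(5,2)) = 264845/64 ≈ 4138.203.


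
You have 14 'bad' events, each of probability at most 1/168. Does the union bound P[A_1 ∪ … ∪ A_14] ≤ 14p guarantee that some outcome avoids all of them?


Union bound: P[∪_{i=1}^{14} A_i] ≤ Σ_i P[A_i] ≤ 14·p = 14·(1/168) = 1/12.
Numerically: 1/12 ≈ 0.0833.
Is 1/12 < 1? YES.
Since P[∪ A_i] ≤ 1/12 < 1, the complement has P[∩ A_i^c] ≥ 1 − 1/12 = 11/12 > 0, so some outcome avoids every A_i.

14·p = 1/12 ≈ 0.0833; existence CERTIFIED by the union bound.


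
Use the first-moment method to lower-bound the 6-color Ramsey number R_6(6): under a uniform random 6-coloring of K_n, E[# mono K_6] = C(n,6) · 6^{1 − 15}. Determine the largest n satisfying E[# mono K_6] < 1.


We need C(n, 6) · 6^{1 − 15} < 1, i.e. C(n, 6) < 6^{15 − 1} = 78364164096.
Check values of n near the boundary:
  n = 195: C(195, 6) = 70656049360; 70656049360 < 78364164096? YES
  n = 196: C(196, 6) = 72887293024; 72887293024 < 78364164096? YES
  n = 197: C(197, 6) = 75176946208; 75176946208 < 78364164096? YES
  n = 198: C(198, 6) = 77526225777; 77526225777 < 78364164096? YES
  n = 199: C(199, 6) = 79936367511; 79936367511 < 78364164096? NO
  n = 200: C(200, 6) = 82408626300; 82408626300 < 78364164096? NO
  n = 201: C(201, 6) = 84944276340; 84944276340 < 78364164096? NO
The largest n with C(n, 6) < 78364164096 is n = 198 (where E[X] = 25842075259/26121388032 ≈ 0.98931). Hence R_6(6) > 198, i.e. R_6(6) ≥ 199.

Largest n = 198; hence R_6(6) > 198.


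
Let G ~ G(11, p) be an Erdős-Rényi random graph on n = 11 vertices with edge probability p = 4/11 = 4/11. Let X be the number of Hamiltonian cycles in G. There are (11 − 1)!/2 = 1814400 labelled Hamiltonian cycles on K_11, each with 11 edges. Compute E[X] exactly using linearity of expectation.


K_11 has (11 − 1)!/2 = 1814400 labelled Hamiltonian cycles.
For each such Hamiltonian cycle H, let X_H = 1 if all 11 edges of H are present in G. Then P[X_H = 1] = p^{11} = (4/11)^{11} = 4194304/285311670611.
Summing the indicators: E[X] = Σ_H E[X_H] = 1814400 · p^{11} = 1814400 · 4194304/285311670611 = 7610145177600/285311670611.
Numerically: E[X] ≈ 26.673.

E[X] = 1814400 · (4/11)^{11} = 7610145177600/285311670611 ≈ 26.673.


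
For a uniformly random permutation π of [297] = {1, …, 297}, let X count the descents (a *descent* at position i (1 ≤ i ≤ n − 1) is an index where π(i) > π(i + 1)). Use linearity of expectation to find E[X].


Write X = Σ X_I over i = 1, …, 296, with X_I the indicator of one descent.
There are 296 indicators.
For each fixed i, the pair (π(i), π(i+1)) is a uniformly random ordered pair of distinct values from {1, …, 297}; by symmetry P[π(i) > π(i+1)] = 1/2.
By linearity: E[X] = 296 · (1/2) = (297 − 1) · (1/2) = 148 ≈ 148.0000.

E[X] = 148 = 148.0000.


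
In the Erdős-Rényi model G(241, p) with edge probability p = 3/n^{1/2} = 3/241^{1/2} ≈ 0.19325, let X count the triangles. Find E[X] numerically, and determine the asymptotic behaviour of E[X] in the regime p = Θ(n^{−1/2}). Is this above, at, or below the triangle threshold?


Number of potential triangles: C(241, 3) = 2303960.
Each occurs with probability p³ ≈ (0.19325)³ ≈ 7.2166925e-03.
By linearity: E[X] = C(241, 3)·p³ ≈ 2303960 · 7.2166925e-03 ≈ 16626.97084.
Since α = 1/2 < 1, p = c/n^{1/2} ≫ 1/n is above the triangle threshold p ~ 1/n. Asymptotically E[X] ~ (c³/6)·n^{3(1−α)} = (3³/6)·n^{1.5} → ∞; triangles are abundant w.h.p.

E[X] ≈ 16626.97084; in regime p = Θ(1/n^{1/2}) E[X] diverges (above the triangle threshold p ~ 1/n).


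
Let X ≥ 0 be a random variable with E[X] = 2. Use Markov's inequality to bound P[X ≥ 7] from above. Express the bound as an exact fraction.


μ = E[X] = 2, a = 7.
Markov: P[X ≥ 7] ≤ μ/a = (2)/7 = 2/7.
Numerically: ≈ 0.285714.
(Since a = 7 > μ = 2.000000, the bound 2/7 is < 1 and informative.)

P[X ≥ 7] ≤ 2/7 ≈ 0.285714.


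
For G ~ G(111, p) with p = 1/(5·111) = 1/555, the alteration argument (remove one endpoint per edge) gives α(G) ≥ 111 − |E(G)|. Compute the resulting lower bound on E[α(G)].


E[|E(G)|] = C(111, 2)·p = 6105 · (1/555) = 11.
E[α(G)] ≥ n − E[|E(G)|] = 111 − 11 = 100.
Numerically: ≈ 100.000.
(This is only a lower bound; the true E[α(G)] may be larger.)

E[α(G)] ≥ 100 ≈ 100.000.


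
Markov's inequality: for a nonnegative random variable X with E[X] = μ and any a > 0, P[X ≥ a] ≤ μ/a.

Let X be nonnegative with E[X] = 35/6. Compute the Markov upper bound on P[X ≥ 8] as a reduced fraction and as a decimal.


μ = E[X] = 35/6, a = 8.
Markov: P[X ≥ 8] ≤ μ/a = (35/6)/8 = 35/48.
Numerically: ≈ 0.729167.
(Since a = 8 > μ = 5.833333, the bound 35/48 is < 1 and informative.)

P[X ≥ 8] ≤ 35/48 ≈ 0.729167.


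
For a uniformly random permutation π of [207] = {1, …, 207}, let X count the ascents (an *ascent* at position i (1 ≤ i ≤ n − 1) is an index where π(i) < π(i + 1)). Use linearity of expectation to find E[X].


Write X = Σ X_I over i = 1, …, 206, with X_I the indicator of one ascent.
There are 206 indicators.
For each fixed i, the pair (π(i), π(i+1)) is a uniformly random ordered pair of distinct values from {1, …, 207}; by symmetry P[π(i) < π(i+1)] = 1/2.
By linearity: E[X] = 206 · (1/2) = (207 − 1) · (1/2) = 103 ≈ 103.0000.

E[X] = 103 = 103.0000.


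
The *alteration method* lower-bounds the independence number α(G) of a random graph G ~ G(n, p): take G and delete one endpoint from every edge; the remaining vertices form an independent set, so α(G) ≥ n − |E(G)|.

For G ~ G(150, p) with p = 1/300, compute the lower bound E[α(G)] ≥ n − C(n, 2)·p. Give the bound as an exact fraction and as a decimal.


E[|E(G)|] = C(150, 2)·p = 11175 · (1/300) = 149/4.
E[α(G)] ≥ n − E[|E(G)|] = 150 − 149/4 = 451/4.
Numerically: ≈ 112.750000.
(This is only a lower bound; the true E[α(G)] may be larger.)

E[α(G)] ≥ 451/4 ≈ 112.750000.


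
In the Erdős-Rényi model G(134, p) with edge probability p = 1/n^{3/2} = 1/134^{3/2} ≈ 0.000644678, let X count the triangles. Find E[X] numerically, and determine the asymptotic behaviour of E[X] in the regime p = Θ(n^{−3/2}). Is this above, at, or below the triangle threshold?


Number of potential triangles: C(134, 3) = 392084.
Each occurs with probability p³ ≈ (0.000644678)³ ≈ 2.67934358e-10.
By linearity: E[X] = C(134, 3)·p³ ≈ 392084 · 2.67934358e-10 ≈ 0.000105.
Since α = 3/2 > 1, p = c/n^{3/2} = o(1/n) is below the triangle threshold p ~ 1/n. Asymptotically E[X] ~ (c³/6)·n^{3(1−α)} = (1³/6)·n^{-1.5} → 0, so by Markov's inequality G has no triangles w.h.p.

E[X] ≈ 0.000105; in regime p = Θ(1/n^{3/2}) E[X] tends to 0 (below the triangle threshold p ~ 1/n).


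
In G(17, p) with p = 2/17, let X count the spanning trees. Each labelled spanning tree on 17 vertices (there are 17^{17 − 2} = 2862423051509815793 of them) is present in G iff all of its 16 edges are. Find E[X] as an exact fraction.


K_17 has 17^{17 − 2} = 2862423051509815793 labelled spanning trees.
For each such spanning tree H, let X_H = 1 if all 16 edges of H are present in G. Then P[X_H = 1] = p^{16} = (2/17)^{16} = 65536/48661191875666868481.
By linearity of expectation: E[X] = Σ_H E[X_H] = 2862423051509815793 · p^{16} = 2862423051509815793 · 65536/48661191875666868481 = 65536/17.
Numerically: E[X] ≈ 3855.06.

E[X] = 2862423051509815793 · (2/17)^{16} = 65536/17 ≈ 3855.06.


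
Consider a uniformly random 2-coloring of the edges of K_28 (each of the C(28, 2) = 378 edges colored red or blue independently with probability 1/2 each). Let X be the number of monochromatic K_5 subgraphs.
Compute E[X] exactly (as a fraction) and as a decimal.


Let X = Σ_S X_S over the C(28, 5) = 98280 subsets S of size 5, where X_S = 1 if the K_5 on S is monochromatic.
For a fixed S, the K_5 on S has C(5, 2) = 10 edges. P[all 10 edges red] = (1/2)^10, and likewise for blue, so P[monochromatic] = 2·(1/2)^10 = 2^{1 − 10} = 1/512.
By linearity of expectation: E[X] = C(28, 5) · 2^{1 − 10} = 98280 · 1/512 = 12285/64.
Numerically: E[X] ≈ 191.953125.

E[X] = C(28,5)·2^(1−C(5,2)) = 12285/64 ≈ 191.953125.


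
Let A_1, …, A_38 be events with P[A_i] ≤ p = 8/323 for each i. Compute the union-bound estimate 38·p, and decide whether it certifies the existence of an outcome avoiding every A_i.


Union bound: P[∪_{i=1}^{38} A_i] ≤ Σ_i P[A_i] ≤ 38·p = 38·(8/323) = 16/17.
Numerically: 16/17 ≈ 0.941.
Is 16/17 < 1? YES.
Since P[∪ A_i] ≤ 16/17 < 1, the complement has P[∩ A_i^c] ≥ 1 − 16/17 = 1/17 > 0, so some outcome avoids every A_i.

38·p = 16/17 ≈ 0.941; existence CERTIFIED by the union bound.


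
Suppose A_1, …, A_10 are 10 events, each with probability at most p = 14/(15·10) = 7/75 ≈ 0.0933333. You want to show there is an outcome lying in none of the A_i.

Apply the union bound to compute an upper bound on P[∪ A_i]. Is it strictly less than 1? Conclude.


Union bound: P[∪_{i=1}^{10} A_i] ≤ Σ_i P[A_i] ≤ 10·p = 10·(7/75) = 14/15.
Numerically: 14/15 ≈ 0.9333333.
Is 14/15 < 1? YES.
Since P[∪ A_i] ≤ 14/15 < 1, the complement has P[∩ A_i^c] ≥ 1 − 14/15 = 1/15 > 0, so some outcome avoids every A_i.

10·p = 14/15 ≈ 0.9333333; existence CERTIFIED by the union bound.


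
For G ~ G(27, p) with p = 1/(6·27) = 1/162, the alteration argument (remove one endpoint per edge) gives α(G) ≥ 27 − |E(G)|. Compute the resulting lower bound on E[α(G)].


E[|E(G)|] = C(27, 2)·p = 351 · (1/162) = 13/6.
E[α(G)] ≥ n − E[|E(G)|] = 27 − 13/6 = 149/6.
Numerically: ≈ 24.83333.
(This is only a lower bound; the true E[α(G)] may be larger.)

E[α(G)] ≥ 149/6 ≈ 24.83333.


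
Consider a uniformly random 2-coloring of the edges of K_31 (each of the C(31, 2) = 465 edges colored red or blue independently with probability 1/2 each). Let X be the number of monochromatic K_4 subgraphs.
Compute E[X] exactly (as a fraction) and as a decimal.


Let X = Σ_S X_S over the C(31, 4) = 31465 subsets S of size 4, where X_S = 1 if the K_4 on S is monochromatic.
For a fixed S, the K_4 on S has C(4, 2) = 6 edges. P[all 6 edges red] = (1/2)^6, and likewise for blue, so P[monochromatic] = 2·(1/2)^6 = 2^{1 − 6} = 1/32.
By linearity: E[X] = C(31, 4) · 2^{1 − 6} = 31465 · 1/32 = 31465/32.
Numerically: E[X] ≈ 983.28125.

E[X] = C(31,4)·2^(1−C(4,2)) = 31465/32 ≈ 983.28125.


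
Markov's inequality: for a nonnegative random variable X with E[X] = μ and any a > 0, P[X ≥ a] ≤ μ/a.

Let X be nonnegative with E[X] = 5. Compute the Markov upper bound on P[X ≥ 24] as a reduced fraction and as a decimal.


μ = E[X] = 5, a = 24.
Markov: P[X ≥ 24] ≤ μ/a = (5)/24 = 5/24.
Numerically: ≈ 0.2083.
(Since a = 24 > μ = 5.0000, the bound 5/24 is < 1 and informative.)

P[X ≥ 24] ≤ 5/24 ≈ 0.2083.


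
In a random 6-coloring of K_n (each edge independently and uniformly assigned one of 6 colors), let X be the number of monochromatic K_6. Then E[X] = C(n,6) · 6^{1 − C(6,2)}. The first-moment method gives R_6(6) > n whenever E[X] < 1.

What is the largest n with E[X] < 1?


We need C(n, 6) · 6^{1 − 15} < 1, i.e. C(n, 6) < 6^{15 − 1} = 78364164096.
Check values of n near the boundary:
  n = 196: C(196, 6) = 72887293024; 72887293024 < 78364164096? YES
  n = 197: C(197, 6) = 75176946208; 75176946208 < 78364164096? YES
  n = 198: C(198, 6) = 77526225777; 77526225777 < 78364164096? YES
  n = 199: C(199, 6) = 79936367511; 79936367511 < 78364164096? NO
  n = 200: C(200, 6) = 82408626300; 82408626300 < 78364164096? NO
The largest n with C(n, 6) < 78364164096 is n = 198 (where E[X] = 25842075259/26121388032 ≈ 0.98931). Hence R_6(6) > 198, i.e. R_6(6) ≥ 199.

Largest n = 198; hence R_6(6) > 198.


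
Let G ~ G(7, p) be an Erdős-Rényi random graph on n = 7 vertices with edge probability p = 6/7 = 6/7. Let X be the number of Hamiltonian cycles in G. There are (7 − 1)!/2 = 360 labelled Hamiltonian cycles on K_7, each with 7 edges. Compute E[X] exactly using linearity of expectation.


K_7 has (7 − 1)!/2 = 360 labelled Hamiltonian cycles.
For each such Hamiltonian cycle H, let X_H = 1 if all 7 edges of H are present in G. Then P[X_H = 1] = p^{7} = (6/7)^{7} = 279936/823543.
By linearity: E[X] = Σ_H E[X_H] = 360 · p^{7} = 360 · 279936/823543 = 100776960/823543.
Numerically: E[X] ≈ 122.37.

E[X] = 360 · (6/7)^{7} = 100776960/823543 ≈ 122.37.


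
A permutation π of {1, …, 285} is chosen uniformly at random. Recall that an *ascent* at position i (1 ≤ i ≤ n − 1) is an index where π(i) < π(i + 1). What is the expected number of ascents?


Write X = Σ X_I over i = 1, …, 284, with X_I the indicator of one ascent.
There are 284 indicators.
For each fixed i, the pair (π(i), π(i+1)) is a uniformly random ordered pair of distinct values from {1, …, 285}; by symmetry P[π(i) < π(i+1)] = 1/2.
By linearity: E[X] = 284 · (1/2) = (285 − 1) · (1/2) = 142 ≈ 142.00000.

E[X] = 142 = 142.00000.


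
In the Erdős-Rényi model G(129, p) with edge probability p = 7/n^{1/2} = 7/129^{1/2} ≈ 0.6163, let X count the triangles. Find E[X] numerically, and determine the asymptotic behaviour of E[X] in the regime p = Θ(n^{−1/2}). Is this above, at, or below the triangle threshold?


Number of potential triangles: C(129, 3) = 349504.
Each occurs with probability p³ ≈ (0.6163)³ ≈ 2.341044e-01.
By linearity: E[X] = C(129, 3)·p³ ≈ 349504 · 2.341044e-01 ≈ 81820.4201.
Since α = 1/2 < 1, p = c/n^{1/2} ≫ 1/n is above the triangle threshold p ~ 1/n. Asymptotically E[X] ~ (c³/6)·n^{3(1−α)} = (7³/6)·n^{1.5} → ∞; triangles are abundant w.h.p.

E[X] ≈ 81820.4201; in regime p = Θ(1/n^{1/2}) E[X] diverges (above the triangle threshold p ~ 1/n).


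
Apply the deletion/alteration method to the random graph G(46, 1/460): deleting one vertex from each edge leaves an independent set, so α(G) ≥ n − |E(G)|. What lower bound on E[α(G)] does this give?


E[|E(G)|] = C(46, 2)·p = 1035 · (1/460) = 9/4.
E[α(G)] ≥ n − E[|E(G)|] = 46 − 9/4 = 175/4.
Numerically: ≈ 43.7500.
(This is only a lower bound; the true E[α(G)] may be larger.)

E[α(G)] ≥ 175/4 ≈ 43.7500.


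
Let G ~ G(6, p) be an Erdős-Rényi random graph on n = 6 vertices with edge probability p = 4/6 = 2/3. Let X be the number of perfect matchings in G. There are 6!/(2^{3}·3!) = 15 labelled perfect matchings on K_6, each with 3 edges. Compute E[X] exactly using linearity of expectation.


K_6 has 6!/(2^{3}·3!) = 15 labelled perfect matchings.
For each such perfect matching H, let X_H = 1 if all 3 edges of H are present in G. Then P[X_H = 1] = p^{3} = (2/3)^{3} = 8/27.
By linearity: E[X] = Σ_H E[X_H] = 15 · p^{3} = 15 · 8/27 = 40/9.
Numerically: E[X] ≈ 4.444.

E[X] = 15 · (2/3)^{3} = 40/9 ≈ 4.444.


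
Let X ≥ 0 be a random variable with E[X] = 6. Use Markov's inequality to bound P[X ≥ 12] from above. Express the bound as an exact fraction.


μ = E[X] = 6, a = 12.
Markov: P[X ≥ 12] ≤ μ/a = (6)/12 = 1/2.
Numerically: ≈ 0.500000.
(Since a = 12 > μ = 6.000000, the bound 1/2 is < 1 and informative.)

P[X ≥ 12] ≤ 1/2 ≈ 0.500000.


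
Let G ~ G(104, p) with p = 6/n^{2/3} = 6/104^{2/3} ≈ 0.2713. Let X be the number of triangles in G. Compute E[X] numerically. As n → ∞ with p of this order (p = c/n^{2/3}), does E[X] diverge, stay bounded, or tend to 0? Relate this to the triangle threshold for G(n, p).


Number of potential triangles: C(104, 3) = 182104.
Each occurs with probability p³ ≈ (0.2713)³ ≈ 1.997041e-02.
By linearity: E[X] = C(104, 3)·p³ ≈ 182104 · 1.997041e-02 ≈ 3636.6923.
Since α = 2/3 < 1, p = c/n^{2/3} ≫ 1/n is above the triangle threshold p ~ 1/n. Asymptotically E[X] ~ (c³/6)·n^{3(1−α)} = (6³/6)·n^{1} → ∞; triangles are abundant w.h.p.

E[X] ≈ 3636.6923; in regime p = Θ(1/n^{2/3}) E[X] diverges (above the triangle threshold p ~ 1/n).


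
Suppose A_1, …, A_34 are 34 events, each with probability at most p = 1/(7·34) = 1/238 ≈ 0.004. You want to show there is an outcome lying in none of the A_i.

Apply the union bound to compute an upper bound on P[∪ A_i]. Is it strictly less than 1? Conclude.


Union bound: P[∪_{i=1}^{34} A_i] ≤ Σ_i P[A_i] ≤ 34·p = 34·(1/238) = 1/7.
Numerically: 1/7 ≈ 0.143.
Is 1/7 < 1? YES.
Since P[∪ A_i] ≤ 1/7 < 1, the complement has P[∩ A_i^c] ≥ 1 − 1/7 = 6/7 > 0, so some outcome avoids every A_i.

34·p = 1/7 ≈ 0.143; existence CERTIFIED by the union bound.


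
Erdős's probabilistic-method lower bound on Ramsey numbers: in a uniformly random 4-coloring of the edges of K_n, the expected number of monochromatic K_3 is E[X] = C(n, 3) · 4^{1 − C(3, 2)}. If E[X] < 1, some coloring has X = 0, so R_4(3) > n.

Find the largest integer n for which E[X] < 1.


We need C(n, 3) · 4^{1 − 3} < 1, i.e. C(n, 3) < 4^{3 − 1} = 16.
Check values of n near the boundary:
  n = 3: C(3, 3) = 1; 1 < 16? YES
  n = 4: C(4, 3) = 4; 4 < 16? YES
  n = 5: C(5, 3) = 10; 10 < 16? YES
  n = 6: C(6, 3) = 20; 20 < 16? NO
  n = 7: C(7, 3) = 35; 35 < 16? NO
The largest n with C(n, 3) < 16 is n = 5 (where E[X] = 5/8 ≈ 0.625). Hence R_4(3) > 5, i.e. R_4(3) ≥ 6.

Largest n = 5; hence R_4(3) > 5.


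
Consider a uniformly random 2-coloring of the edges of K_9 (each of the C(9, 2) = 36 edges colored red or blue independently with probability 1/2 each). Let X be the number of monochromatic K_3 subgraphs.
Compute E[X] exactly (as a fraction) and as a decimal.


Let X = Σ_S X_S over the C(9, 3) = 84 subsets S of size 3, where X_S = 1 if the K_3 on S is monochromatic.
For a fixed S, the K_3 on S has C(3, 2) = 3 edges. P[all 3 edges red] = (1/2)^3, and likewise for blue, so P[monochromatic] = 2·(1/2)^3 = 2^{1 − 3} = 1/4.
Summing: E[X] = C(9, 3) · 2^{1 − 3} = 84 · 1/4 = 21.
Numerically: E[X] ≈ 21.0000.

E[X] = C(9,3)·2^(1−C(3,2)) = 21 ≈ 21.0000.


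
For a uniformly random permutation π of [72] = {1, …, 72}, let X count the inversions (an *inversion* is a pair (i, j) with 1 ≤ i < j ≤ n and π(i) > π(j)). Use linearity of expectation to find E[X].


Write X = Σ X_I over the C(72, 2) = 2556 pairs i < j, with X_I the indicator of one inversion.
There are 2556 indicators.
For each fixed pair i < j, the values π(i) and π(j) are two distinct elements of {1, …, 72} in uniformly random order; by symmetry P[π(i) > π(j)] = 1/2.
By linearity: E[X] = 2556 · (1/2) = C(72, 2) · (1/2) = 2556/2 = 1278 ≈ 1278.000000.

E[X] = 1278 = 1278.000000.


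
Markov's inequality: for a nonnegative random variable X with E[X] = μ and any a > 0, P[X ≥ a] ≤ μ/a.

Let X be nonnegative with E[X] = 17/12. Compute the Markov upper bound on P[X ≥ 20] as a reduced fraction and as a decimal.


μ = E[X] = 17/12, a = 20.
Markov: P[X ≥ 20] ≤ μ/a = (17/12)/20 = 17/240.
Numerically: ≈ 0.07083.
(Since a = 20 > μ = 1.41667, the bound 17/240 is < 1 and informative.)

P[X ≥ 20] ≤ 17/240 ≈ 0.07083.


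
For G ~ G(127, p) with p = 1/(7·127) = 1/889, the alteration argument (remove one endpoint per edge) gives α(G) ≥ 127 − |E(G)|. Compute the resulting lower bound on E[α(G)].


E[|E(G)|] = C(127, 2)·p = 8001 · (1/889) = 9.
E[α(G)] ≥ n − E[|E(G)|] = 127 − 9 = 118.
Numerically: ≈ 118.000.
(This is only a lower bound; the true E[α(G)] may be larger.)

E[α(G)] ≥ 118 ≈ 118.000.


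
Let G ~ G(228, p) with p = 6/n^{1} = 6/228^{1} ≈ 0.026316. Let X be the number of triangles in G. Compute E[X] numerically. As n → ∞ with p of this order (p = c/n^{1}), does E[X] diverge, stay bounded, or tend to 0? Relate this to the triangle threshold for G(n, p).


Number of potential triangles: C(228, 3) = 1949476.
Each occurs with probability p³ ≈ (0.026316)³ ≈ 1.8224231e-05.
By linearity: E[X] = C(228, 3)·p³ ≈ 1949476 · 1.8224231e-05 ≈ 35.52770.
Here α = 1, so p = 6/n is exactly at the triangle threshold p ~ 1/n. Asymptotically E[X] → c³/6 = 6³/6 = 36 ≈ 36.00000, a bounded constant. In this regime the triangle count is asymptotically Poisson(c³/6).

E[X] ≈ 35.52770; in regime p = Θ(1/n^{1}) E[X] stays bounded (at the triangle threshold p ~ 1/n).


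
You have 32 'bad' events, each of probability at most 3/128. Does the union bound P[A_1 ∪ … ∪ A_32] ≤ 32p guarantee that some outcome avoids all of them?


Union bound: P[∪_{i=1}^{32} A_i] ≤ Σ_i P[A_i] ≤ 32·p = 32·(3/128) = 3/4.
Numerically: 3/4 ≈ 0.75000.
Is 3/4 < 1? YES.
Since P[∪ A_i] ≤ 3/4 < 1, the complement has P[∩ A_i^c] ≥ 1 − 3/4 = 1/4 > 0, so some outcome avoids every A_i.

32·p = 3/4 ≈ 0.75000; existence CERTIFIED by the union bound.


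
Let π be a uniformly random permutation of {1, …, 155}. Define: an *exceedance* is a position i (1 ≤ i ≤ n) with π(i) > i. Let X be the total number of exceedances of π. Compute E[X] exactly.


Write X = Σ_{i=1}^{155} X_i, where X_i = 1_{π(i) > i}.
For each fixed i, π(i) is uniform over {1, …, 155} (marginal of a uniform permutation), so P[π(i) > i] = (n − i)/n. Summing: Σ_{i=1}^{155} (n − i)/n = (0 + 1 + … + 154)/155 = 155(155 − 1)/(2·155) = (155 − 1)/2.
Hence E[X] = Σ_{i=1}^{155} (155 − i)/155 = 77 ≈ 77.0000.

E[X] = 77 = 77.0000.


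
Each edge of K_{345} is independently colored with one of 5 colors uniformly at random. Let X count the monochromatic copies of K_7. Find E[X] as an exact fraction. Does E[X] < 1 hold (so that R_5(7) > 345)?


E[X] = C(345, 7) · 5^{1 − 21} = 108567596033820 · 5^{−20} = 108567596033820/95367431640625.
As a reduced fraction: E[X] = 21713519206764/19073486328125 ≈ 1.1384.
Is E[X] < 1? NO.
Since E[X] ≥ 1, the first-moment bound is inconclusive at n = 345; it does NOT by itself certify R_5(7) > 345.

E[X] = 21713519206764/19073486328125 ≈ 1.1384; E[X] ≥ 1; first-moment method inconclusive here.


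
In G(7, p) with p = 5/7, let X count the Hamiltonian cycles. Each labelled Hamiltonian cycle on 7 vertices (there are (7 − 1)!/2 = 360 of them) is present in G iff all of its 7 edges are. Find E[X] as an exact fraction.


K_7 has (7 − 1)!/2 = 360 labelled Hamiltonian cycles.
For each such Hamiltonian cycle H, let X_H = 1 if all 7 edges of H are present in G. Then P[X_H = 1] = p^{7} = (5/7)^{7} = 78125/823543.
Summing the indicators: E[X] = Σ_H E[X_H] = 360 · p^{7} = 360 · 78125/823543 = 28125000/823543.
Numerically: E[X] ≈ 34.151.

E[X] = 360 · (5/7)^{7} = 28125000/823543 ≈ 34.151.


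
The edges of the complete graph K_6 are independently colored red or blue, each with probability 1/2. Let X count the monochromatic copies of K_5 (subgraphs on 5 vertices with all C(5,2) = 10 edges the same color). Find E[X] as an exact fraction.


Let X = Σ_S X_S over the C(6, 5) = 6 subsets S of size 5, where X_S = 1 if the K_5 on S is monochromatic.
For a fixed S, the K_5 on S has C(5, 2) = 10 edges. P[all 10 edges red] = (1/2)^10, and likewise for blue, so P[monochromatic] = 2·(1/2)^10 = 2^{1 − 10} = 1/512.
By linearity of expectation: E[X] = C(6, 5) · 2^{1 − 10} = 6 · 1/512 = 3/256.
Numerically: E[X] ≈ 0.0117.

E[X] = C(6,5)·2^(1−C(5,2)) = 3/256 ≈ 0.0117.


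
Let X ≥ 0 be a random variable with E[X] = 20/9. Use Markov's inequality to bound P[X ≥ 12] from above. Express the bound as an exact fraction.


μ = E[X] = 20/9, a = 12.
Markov: P[X ≥ 12] ≤ μ/a = (20/9)/12 = 5/27.
Numerically: ≈ 0.185185.
(Since a = 12 > μ = 2.222222, the bound 5/27 is < 1 and informative.)

P[X ≥ 12] ≤ 5/27 ≈ 0.185185.


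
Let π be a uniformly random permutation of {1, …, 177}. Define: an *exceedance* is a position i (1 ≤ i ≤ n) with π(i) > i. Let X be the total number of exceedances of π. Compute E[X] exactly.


Write X = Σ_{i=1}^{177} X_i, where X_i = 1_{π(i) > i}.
For each fixed i, π(i) is uniform over {1, …, 177} (marginal of a uniform permutation), so P[π(i) > i] = (n − i)/n. Summing: Σ_{i=1}^{177} (n − i)/n = (0 + 1 + … + 176)/177 = 177(177 − 1)/(2·177) = (177 − 1)/2.
Hence E[X] = Σ_{i=1}^{177} (177 − i)/177 = 88 ≈ 88.00000.

E[X] = 88 = 88.00000.


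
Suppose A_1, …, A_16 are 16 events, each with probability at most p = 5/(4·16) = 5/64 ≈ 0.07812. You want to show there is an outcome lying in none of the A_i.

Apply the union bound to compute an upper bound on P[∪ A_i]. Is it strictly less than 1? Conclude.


Union bound: P[∪_{i=1}^{16} A_i] ≤ Σ_i P[A_i] ≤ 16·p = 16·(5/64) = 5/4.
Numerically: 5/4 ≈ 1.25000.
Is 5/4 < 1? NO.
Since the bound 5/4 is ≥ 1, the union bound is uninformative here; it does NOT by itself certify existence.

16·p = 5/4 ≈ 1.25000; existence NOT certified by the union bound.


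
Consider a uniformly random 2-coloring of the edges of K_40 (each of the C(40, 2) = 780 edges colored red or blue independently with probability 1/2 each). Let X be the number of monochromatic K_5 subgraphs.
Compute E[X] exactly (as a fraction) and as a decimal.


Let X = Σ_S X_S over the C(40, 5) = 658008 subsets S of size 5, where X_S = 1 if the K_5 on S is monochromatic.
For a fixed S, the K_5 on S has C(5, 2) = 10 edges. P[all 10 edges red] = (1/2)^10, and likewise for blue, so P[monochromatic] = 2·(1/2)^10 = 2^{1 − 10} = 1/512.
By linearity: E[X] = C(40, 5) · 2^{1 − 10} = 658008 · 1/512 = 82251/64.
Numerically: E[X] ≈ 1285.17188.

E[X] = C(40,5)·2^(1−C(5,2)) = 82251/64 ≈ 1285.17188.


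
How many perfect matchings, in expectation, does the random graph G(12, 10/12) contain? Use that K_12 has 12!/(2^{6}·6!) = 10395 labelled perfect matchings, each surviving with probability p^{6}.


K_12 has 12!/(2^{6}·6!) = 10395 labelled perfect matchings.
For each such perfect matching H, let X_H = 1 if all 6 edges of H are present in G. Then P[X_H = 1] = p^{6} = (5/6)^{6} = 15625/46656.
By linearity of expectation: E[X] = Σ_H E[X_H] = 10395 · p^{6} = 10395 · 15625/46656 = 6015625/1728.
Numerically: E[X] ≈ 3.48e+03.

E[X] = 10395 · (5/6)^{6} = 6015625/1728 ≈ 3.48e+03.


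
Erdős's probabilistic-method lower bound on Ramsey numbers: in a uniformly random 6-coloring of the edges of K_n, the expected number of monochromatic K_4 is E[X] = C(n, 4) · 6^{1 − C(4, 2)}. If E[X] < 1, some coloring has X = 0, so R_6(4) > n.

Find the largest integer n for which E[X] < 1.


We need C(n, 4) · 6^{1 − 6} < 1, i.e. C(n, 4) < 6^{6 − 1} = 7776.
Check values of n near the boundary:
  n = 17: C(17, 4) = 2380; 2380 < 7776? YES
  n = 18: C(18, 4) = 3060; 3060 < 7776? YES
  n = 19: C(19, 4) = 3876; 3876 < 7776? YES
  n = 20: C(20, 4) = 4845; 4845 < 7776? YES
  n = 21: C(21, 4) = 5985; 5985 < 7776? YES
  n = 22: C(22, 4) = 7315; 7315 < 7776? YES
  n = 23: C(23, 4) = 8855; 8855 < 7776? NO
  n = 24: C(24, 4) = 10626; 10626 < 7776? NO
The largest n with C(n, 4) < 7776 is n = 22 (where E[X] = 7315/7776 ≈ 0.9407150). Hence R_6(4) > 22, i.e. R_6(4) ≥ 23.

Largest n = 22; hence R_6(4) > 22.
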